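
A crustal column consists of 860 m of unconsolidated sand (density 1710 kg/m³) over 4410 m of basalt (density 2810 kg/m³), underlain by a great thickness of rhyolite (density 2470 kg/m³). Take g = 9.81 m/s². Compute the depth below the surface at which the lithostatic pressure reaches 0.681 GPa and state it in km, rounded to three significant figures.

27.8 km

Pressure at base of upper layers: 1710×9.81×860 + 2810×9.81×4410 = 1.360×10^8 Pa = 0.1360 GPa
Remaining pressure to be supplied by rhyolite: 6.810×10^8 − 1.360×10^8 = 5.450×10^8 Pa
Additional depth in rhyolite = 5.450×10^8 Pa / (2470 kg/m³ × 9.81 m/s²) = 22492 m
Total depth = 5270 m + 22492 m = 27762 m
= 27.762 km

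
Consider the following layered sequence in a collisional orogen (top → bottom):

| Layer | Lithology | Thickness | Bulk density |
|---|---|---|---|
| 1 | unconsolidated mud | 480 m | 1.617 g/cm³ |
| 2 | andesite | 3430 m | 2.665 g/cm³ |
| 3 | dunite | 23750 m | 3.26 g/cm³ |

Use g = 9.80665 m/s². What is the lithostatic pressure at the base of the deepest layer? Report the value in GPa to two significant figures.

unconsolidated mud: 1617 kg/m³ × 9.80665 m/s² × 480 m = 7.612×10^6 Pa = 7.612×10^-3 GPa
andesite: 2665 kg/m³ × 9.80665 m/s² × 3430 m = 8.964×10^7 Pa = 0.08964 GPa
dunite: 3260 kg/m³ × 9.80665 m/s² × 23750 m = 7.593×10^8 Pa = 0.7593 GPa
Total = 7.612×10^-3 + 0.08964 + 0.7593 = 0.85653 GPa

0.86 GPa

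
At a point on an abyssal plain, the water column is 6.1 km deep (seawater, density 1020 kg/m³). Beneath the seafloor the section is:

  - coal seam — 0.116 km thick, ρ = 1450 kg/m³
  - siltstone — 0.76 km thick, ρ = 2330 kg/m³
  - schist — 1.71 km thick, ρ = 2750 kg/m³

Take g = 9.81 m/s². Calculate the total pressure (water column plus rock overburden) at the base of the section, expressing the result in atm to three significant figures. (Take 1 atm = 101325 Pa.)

1250 atm

seawater: 1020 kg/m³ × 9.81 m/s² × 6100 m = 6.104×10^7 Pa = 602.4 atm
coal seam: 1450 kg/m³ × 9.81 m/s² × 116 m = 1.650×10^6 Pa = 16.28 atm
siltstone: 2330 kg/m³ × 9.81 m/s² × 760 m = 1.737×10^7 Pa = 171.4 atm
schist: 2750 kg/m³ × 9.81 m/s² × 1710 m = 4.613×10^7 Pa = 455.3 atm
Total = 602.4 + 16.28 + 171.4 + 455.3 = 1245.4 atm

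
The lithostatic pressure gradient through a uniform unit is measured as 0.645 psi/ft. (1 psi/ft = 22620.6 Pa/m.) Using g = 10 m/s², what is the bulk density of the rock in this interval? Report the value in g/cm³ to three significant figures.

1.46 g/cm³

ρ = (dP/dz)/g = 0.645 psi/ft / 10 m/s² = 14590 Pa/m / 10 m/s² = 1459.0 kg/m³
= 1.459 g/cm³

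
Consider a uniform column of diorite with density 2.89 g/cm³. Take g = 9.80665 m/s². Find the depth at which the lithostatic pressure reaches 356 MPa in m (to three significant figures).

12600 m

h = P/(ρg) = 356 MPa / (2890 kg/m³ × 9.80665 m/s²) = 3.560×10^8 Pa / 28341 Pa/m = 12561 m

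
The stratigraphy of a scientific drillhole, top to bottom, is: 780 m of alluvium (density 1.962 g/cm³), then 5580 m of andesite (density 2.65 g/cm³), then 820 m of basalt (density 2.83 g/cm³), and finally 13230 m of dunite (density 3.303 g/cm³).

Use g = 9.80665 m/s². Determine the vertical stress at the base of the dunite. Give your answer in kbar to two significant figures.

alluvium: 1962 kg/m³ × 9.80665 m/s² × 780 m = 1.501×10^7 Pa = 0.1501 kbar
andesite: 2650 kg/m³ × 9.80665 m/s² × 5580 m = 1.450×10^8 Pa = 1.450 kbar
basalt: 2830 kg/m³ × 9.80665 m/s² × 820 m = 2.276×10^7 Pa = 0.2276 kbar
dunite: 3303 kg/m³ × 9.80665 m/s² × 13230 m = 4.285×10^8 Pa = 4.285 kbar
Total = 0.1501 + 1.450 + 0.2276 + 4.285 = 6.1131 kbar

6.1 kbar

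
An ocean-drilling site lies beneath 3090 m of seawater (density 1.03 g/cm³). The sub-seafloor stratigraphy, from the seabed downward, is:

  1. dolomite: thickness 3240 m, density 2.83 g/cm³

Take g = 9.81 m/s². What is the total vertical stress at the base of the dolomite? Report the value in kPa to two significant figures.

seawater: 1030 kg/m³ × 9.81 m/s² × 3090 m = 3.122×10^7 Pa = 31222 kPa
dolomite: 2830 kg/m³ × 9.81 m/s² × 3240 m = 8.995×10^7 Pa = 89950 kPa
Total = 31222 + 89950 = 1.2117×10^5 kPa

120000 kPa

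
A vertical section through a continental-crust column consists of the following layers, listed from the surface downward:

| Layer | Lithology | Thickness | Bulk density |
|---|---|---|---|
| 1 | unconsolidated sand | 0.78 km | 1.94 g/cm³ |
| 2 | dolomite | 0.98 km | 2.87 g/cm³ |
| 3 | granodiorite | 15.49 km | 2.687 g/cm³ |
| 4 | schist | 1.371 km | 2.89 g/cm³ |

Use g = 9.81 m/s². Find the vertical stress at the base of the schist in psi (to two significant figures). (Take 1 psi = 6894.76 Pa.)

71000 psi

unconsolidated sand: 1940 kg/m³ × 9.81 m/s² × 780 m = 1.484×10^7 Pa = 2153 psi
dolomite: 2870 kg/m³ × 9.81 m/s² × 980 m = 2.759×10^7 Pa = 4002 psi
granodiorite: 2687 kg/m³ × 9.81 m/s² × 15490 m = 4.083×10^8 Pa = 59220 psi
schist: 2890 kg/m³ × 9.81 m/s² × 1371 m = 3.887×10^7 Pa = 5637 psi
Total = 2153 + 4002 + 59220 + 5637 = 71012 psi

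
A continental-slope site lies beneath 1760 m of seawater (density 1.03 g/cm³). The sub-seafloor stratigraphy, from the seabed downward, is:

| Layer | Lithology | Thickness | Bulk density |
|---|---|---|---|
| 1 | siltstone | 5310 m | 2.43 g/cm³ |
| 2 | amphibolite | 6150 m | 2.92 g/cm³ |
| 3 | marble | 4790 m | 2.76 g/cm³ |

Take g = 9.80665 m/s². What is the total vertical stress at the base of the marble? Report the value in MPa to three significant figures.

seawater: 1030 kg/m³ × 9.80665 m/s² × 1760 m = 1.778×10^7 Pa = 17.78 MPa
siltstone: 2430 kg/m³ × 9.80665 m/s² × 5310 m = 1.265×10^8 Pa = 126.5 MPa
amphibolite: 2920 kg/m³ × 9.80665 m/s² × 6150 m = 1.761×10^8 Pa = 176.1 MPa
marble: 2760 kg/m³ × 9.80665 m/s² × 4790 m = 1.296×10^8 Pa = 129.6 MPa
Total = 17.78 + 126.5 + 176.1 + 129.6 = 450.07 MPa

450 MPa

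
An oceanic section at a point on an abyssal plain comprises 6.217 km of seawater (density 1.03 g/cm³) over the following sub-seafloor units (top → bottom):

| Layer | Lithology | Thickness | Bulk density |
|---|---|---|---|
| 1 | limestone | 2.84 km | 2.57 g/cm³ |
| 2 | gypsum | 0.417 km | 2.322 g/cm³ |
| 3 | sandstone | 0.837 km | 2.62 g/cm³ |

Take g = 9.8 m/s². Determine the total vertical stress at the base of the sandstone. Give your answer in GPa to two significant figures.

seawater: 1030 kg/m³ × 9.8 m/s² × 6217 m = 6.275×10^7 Pa = 0.06275 GPa
limestone: 2570 kg/m³ × 9.8 m/s² × 2840 m = 7.153×10^7 Pa = 0.07153 GPa
gypsum: 2322 kg/m³ × 9.8 m/s² × 417 m = 9.489×10^6 Pa = 9.489×10^-3 GPa
sandstone: 2620 kg/m³ × 9.8 m/s² × 837 m = 2.149×10^7 Pa = 0.02149 GPa
Total = 0.06275 + 0.07153 + 9.489×10^-3 + 0.02149 = 0.16526 GPa

0.17 GPa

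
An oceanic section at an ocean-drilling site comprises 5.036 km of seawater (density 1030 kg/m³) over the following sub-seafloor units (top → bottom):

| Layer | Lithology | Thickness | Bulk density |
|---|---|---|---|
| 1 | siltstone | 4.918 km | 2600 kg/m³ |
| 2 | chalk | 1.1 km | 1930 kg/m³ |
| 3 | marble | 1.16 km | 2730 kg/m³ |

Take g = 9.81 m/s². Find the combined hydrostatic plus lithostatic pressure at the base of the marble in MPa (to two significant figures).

230 MPa

seawater: 1030 kg/m³ × 9.81 m/s² × 5036 m = 5.089×10^7 Pa = 50.89 MPa
siltstone: 2600 kg/m³ × 9.81 m/s² × 4918 m = 1.254×10^8 Pa = 125.4 MPa
chalk: 1930 kg/m³ × 9.81 m/s² × 1100 m = 2.083×10^7 Pa = 20.83 MPa
marble: 2730 kg/m³ × 9.81 m/s² × 1160 m = 3.107×10^7 Pa = 31.07 MPa
Total = 50.89 + 125.4 + 20.83 + 31.07 = 228.22 MPa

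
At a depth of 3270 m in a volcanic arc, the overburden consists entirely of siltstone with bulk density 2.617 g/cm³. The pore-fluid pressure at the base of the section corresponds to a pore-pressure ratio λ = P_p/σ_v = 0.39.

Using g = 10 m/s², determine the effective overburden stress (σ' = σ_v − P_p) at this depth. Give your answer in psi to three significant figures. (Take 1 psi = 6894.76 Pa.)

7570 psi

Overburden (lithostatic) stress σ_v:
siltstone: 2617 kg/m³ × 10 m/s² × 3270 m = 8.558×10^7 Pa = 85.58 MPa
Pore pressure P_p = λ·σ_v = 0.39 × 85.58 MPa = 33.37 MPa
Effective stress σ' = σ_v − P_p = 85.58 − 33.37 = 52.201 MPa = 7571.2 psi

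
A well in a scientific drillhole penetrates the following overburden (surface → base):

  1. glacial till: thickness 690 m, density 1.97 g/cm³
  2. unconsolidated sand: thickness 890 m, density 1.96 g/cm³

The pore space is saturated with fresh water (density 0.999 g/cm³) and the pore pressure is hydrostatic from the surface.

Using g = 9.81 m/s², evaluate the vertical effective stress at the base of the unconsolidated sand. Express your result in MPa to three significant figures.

15.0 MPa

Overburden (lithostatic) stress σ_v:
glacial till: 1970 kg/m³ × 9.81 m/s² × 690 m = 1.333×10^7 Pa = 13.33 MPa
unconsolidated sand: 1960 kg/m³ × 9.81 m/s² × 890 m = 1.711×10^7 Pa = 17.11 MPa
Total = 13.33 + 17.11 = 30.447 MPa
Pore pressure P_p = 999 kg/m³ × 9.81 m/s² × 1580 m = 1.548×10^7 Pa = 15.48 MPa
Effective stress σ' = σ_v − P_p = 30.45 − 15.48 = 14.963 MPa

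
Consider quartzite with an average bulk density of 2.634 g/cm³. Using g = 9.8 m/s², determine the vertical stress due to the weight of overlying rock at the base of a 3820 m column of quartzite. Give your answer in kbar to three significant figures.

quartzite: 2634 kg/m³ × 9.8 m/s² × 3820 m = 9.861×10^7 Pa = 0.9861 kbar

0.986 kbar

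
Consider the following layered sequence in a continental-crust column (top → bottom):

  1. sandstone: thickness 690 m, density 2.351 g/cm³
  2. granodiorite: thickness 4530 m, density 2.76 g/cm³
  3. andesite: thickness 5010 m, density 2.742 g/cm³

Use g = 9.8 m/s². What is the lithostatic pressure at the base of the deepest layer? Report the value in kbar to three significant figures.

sandstone: 2351 kg/m³ × 9.8 m/s² × 690 m = 1.590×10^7 Pa = 0.1590 kbar
granodiorite: 2760 kg/m³ × 9.8 m/s² × 4530 m = 1.225×10^8 Pa = 1.225 kbar
andesite: 2742 kg/m³ × 9.8 m/s² × 5010 m = 1.346×10^8 Pa = 1.346 kbar
Total = 0.1590 + 1.225 + 1.346 = 2.7305 kbar

2.73 kbar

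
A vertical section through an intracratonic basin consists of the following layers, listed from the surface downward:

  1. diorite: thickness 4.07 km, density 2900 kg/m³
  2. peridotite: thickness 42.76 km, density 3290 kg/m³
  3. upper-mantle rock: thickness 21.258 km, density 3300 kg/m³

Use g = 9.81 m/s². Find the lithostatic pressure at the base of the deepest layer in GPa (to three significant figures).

2.18 GPa

diorite: 2900 kg/m³ × 9.81 m/s² × 4070 m = 1.158×10^8 Pa = 0.1158 GPa
peridotite: 3290 kg/m³ × 9.81 m/s² × 42760 m = 1.380×10^9 Pa = 1.380 GPa
upper-mantle rock: 3300 kg/m³ × 9.81 m/s² × 21258 m = 6.882×10^8 Pa = 0.6882 GPa
Total = 0.1158 + 1.380 + 0.6882 = 2.1840 GPa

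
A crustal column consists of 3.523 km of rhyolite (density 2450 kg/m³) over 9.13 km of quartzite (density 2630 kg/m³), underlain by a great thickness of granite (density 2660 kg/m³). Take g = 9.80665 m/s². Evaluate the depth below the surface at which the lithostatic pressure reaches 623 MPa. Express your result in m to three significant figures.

Pressure at base of upper layers: 2450×9.80665×3523 + 2630×9.80665×9130 = 3.201×10^8 Pa = 320.1 MPa
Remaining pressure to be supplied by granite: 6.230×10^8 − 3.201×10^8 = 3.029×10^8 Pa
Additional depth in granite = 3.029×10^8 Pa / (2660 kg/m³ × 9.80665 m/s²) = 11611 m
Total depth = 12653 m + 11611 m = 24264 m

24300 m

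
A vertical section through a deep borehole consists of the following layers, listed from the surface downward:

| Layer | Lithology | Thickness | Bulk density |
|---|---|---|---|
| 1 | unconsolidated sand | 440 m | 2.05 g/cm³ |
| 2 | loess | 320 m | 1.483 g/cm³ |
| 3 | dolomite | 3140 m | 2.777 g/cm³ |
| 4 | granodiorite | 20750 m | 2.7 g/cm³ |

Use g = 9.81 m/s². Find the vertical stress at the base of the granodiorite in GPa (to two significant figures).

0.65 GPa

unconsolidated sand: 2050 kg/m³ × 9.81 m/s² × 440 m = 8.849×10^6 Pa = 8.849×10^-3 GPa
loess: 1483 kg/m³ × 9.81 m/s² × 320 m = 4.655×10^6 Pa = 4.655×10^-3 GPa
dolomite: 2777 kg/m³ × 9.81 m/s² × 3140 m = 8.554×10^7 Pa = 0.08554 GPa
granodiorite: 2700 kg/m³ × 9.81 m/s² × 20750 m = 5.496×10^8 Pa = 0.5496 GPa
Total = 8.849×10^-3 + 4.655×10^-3 + 0.08554 + 0.5496 = 0.64865 GPa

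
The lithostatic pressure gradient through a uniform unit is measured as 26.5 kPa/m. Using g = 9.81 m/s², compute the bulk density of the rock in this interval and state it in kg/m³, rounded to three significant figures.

ρ = (dP/dz)/g = 26.5 kPa/m / 9.81 m/s² = 26500 Pa/m / 9.81 m/s² = 2701.3 kg/m³

2700 kg/m³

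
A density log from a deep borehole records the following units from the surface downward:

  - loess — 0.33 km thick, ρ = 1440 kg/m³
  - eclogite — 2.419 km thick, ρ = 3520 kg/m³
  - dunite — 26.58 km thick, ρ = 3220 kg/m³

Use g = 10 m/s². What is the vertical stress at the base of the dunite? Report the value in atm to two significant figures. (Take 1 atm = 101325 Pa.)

loess: 1440 kg/m³ × 10 m/s² × 330 m = 4.752×10^6 Pa = 46.90 atm
eclogite: 3520 kg/m³ × 10 m/s² × 2419 m = 8.515×10^7 Pa = 840.4 atm
dunite: 3220 kg/m³ × 10 m/s² × 26580 m = 8.559×10^8 Pa = 8447 atm
Total = 46.90 + 840.4 + 8447 = 9334.1 atm

9300 atm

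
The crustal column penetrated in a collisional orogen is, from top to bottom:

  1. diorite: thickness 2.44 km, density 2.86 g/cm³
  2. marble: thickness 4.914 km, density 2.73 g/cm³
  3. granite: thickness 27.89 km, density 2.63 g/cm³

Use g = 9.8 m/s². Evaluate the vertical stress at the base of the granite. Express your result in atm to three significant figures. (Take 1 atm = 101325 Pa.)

diorite: 2860 kg/m³ × 9.8 m/s² × 2440 m = 6.839×10^7 Pa = 674.9 atm
marble: 2730 kg/m³ × 9.8 m/s² × 4914 m = 1.315×10^8 Pa = 1297 atm
granite: 2630 kg/m³ × 9.8 m/s² × 27890 m = 7.188×10^8 Pa = 7094 atm
Total = 674.9 + 1297 + 7094 = 9066.8 atm

9070 atm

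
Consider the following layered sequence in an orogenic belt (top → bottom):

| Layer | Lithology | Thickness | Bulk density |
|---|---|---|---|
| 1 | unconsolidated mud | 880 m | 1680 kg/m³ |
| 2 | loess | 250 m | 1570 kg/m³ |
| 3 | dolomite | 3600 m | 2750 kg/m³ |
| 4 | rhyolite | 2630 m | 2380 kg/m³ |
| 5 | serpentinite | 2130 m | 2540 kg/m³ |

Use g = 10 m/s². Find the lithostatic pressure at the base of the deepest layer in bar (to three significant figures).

2340 bar

unconsolidated mud: 1680 kg/m³ × 10 m/s² × 880 m = 1.478×10^7 Pa = 147.8 bar
loess: 1570 kg/m³ × 10 m/s² × 250 m = 3.925×10^6 Pa = 39.25 bar
dolomite: 2750 kg/m³ × 10 m/s² × 3600 m = 9.900×10^7 Pa = 990.0 bar
rhyolite: 2380 kg/m³ × 10 m/s² × 2630 m = 6.259×10^7 Pa = 625.9 bar
serpentinite: 2540 kg/m³ × 10 m/s² × 2130 m = 5.410×10^7 Pa = 541.0 bar
Total = 147.8 + 39.25 + 990.0 + 625.9 + 541.0 = 2344.1 bar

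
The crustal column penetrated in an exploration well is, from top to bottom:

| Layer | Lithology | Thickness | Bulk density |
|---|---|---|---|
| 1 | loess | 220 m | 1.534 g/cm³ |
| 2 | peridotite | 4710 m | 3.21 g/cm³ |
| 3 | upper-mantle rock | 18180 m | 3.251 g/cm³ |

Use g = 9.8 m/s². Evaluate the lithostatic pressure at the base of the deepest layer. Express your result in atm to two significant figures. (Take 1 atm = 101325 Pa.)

7200 atm

loess: 1534 kg/m³ × 9.8 m/s² × 220 m = 3.307×10^6 Pa = 32.64 atm
peridotite: 3210 kg/m³ × 9.8 m/s² × 4710 m = 1.482×10^8 Pa = 1462 atm
upper-mantle rock: 3251 kg/m³ × 9.8 m/s² × 18180 m = 5.792×10^8 Pa = 5716 atm
Total = 32.64 + 1462 + 5716 = 7211.3 atm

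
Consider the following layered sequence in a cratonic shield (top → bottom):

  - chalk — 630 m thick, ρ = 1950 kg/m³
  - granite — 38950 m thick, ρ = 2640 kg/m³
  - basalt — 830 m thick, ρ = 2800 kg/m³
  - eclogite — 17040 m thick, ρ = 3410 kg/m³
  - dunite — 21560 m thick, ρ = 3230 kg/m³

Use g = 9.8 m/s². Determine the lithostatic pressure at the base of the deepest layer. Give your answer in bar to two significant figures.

23000 bar

chalk: 1950 kg/m³ × 9.8 m/s² × 630 m = 1.204×10^7 Pa = 120.4 bar
granite: 2640 kg/m³ × 9.8 m/s² × 38950 m = 1.008×10^9 Pa = 10077 bar
basalt: 2800 kg/m³ × 9.8 m/s² × 830 m = 2.278×10^7 Pa = 227.8 bar
eclogite: 3410 kg/m³ × 9.8 m/s² × 17040 m = 5.694×10^8 Pa = 5694 bar
dunite: 3230 kg/m³ × 9.8 m/s² × 21560 m = 6.825×10^8 Pa = 6825 bar
Total = 120.4 + 10077 + 227.8 + 5694 + 6825 = 22944 bar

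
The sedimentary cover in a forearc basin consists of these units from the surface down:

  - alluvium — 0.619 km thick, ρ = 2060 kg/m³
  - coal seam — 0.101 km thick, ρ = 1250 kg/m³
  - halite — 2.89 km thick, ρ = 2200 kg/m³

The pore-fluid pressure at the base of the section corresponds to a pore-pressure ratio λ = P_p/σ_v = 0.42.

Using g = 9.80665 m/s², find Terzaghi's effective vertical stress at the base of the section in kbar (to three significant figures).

Overburden (lithostatic) stress σ_v:
alluvium: 2060 kg/m³ × 9.80665 m/s² × 619 m = 1.250×10^7 Pa = 12.50 MPa
coal seam: 1250 kg/m³ × 9.80665 m/s² × 101 m = 1.238×10^6 Pa = 1.238 MPa
halite: 2200 kg/m³ × 9.80665 m/s² × 2890 m = 6.235×10^7 Pa = 62.35 MPa
Total = 12.50 + 1.238 + 62.35 = 76.094 MPa
Pore pressure P_p = λ·σ_v = 0.42 × 76.09 MPa = 31.96 MPa
Effective stress σ' = σ_v − P_p = 76.09 − 31.96 = 44.134 MPa = 0.44134 kbar

0.441 kbar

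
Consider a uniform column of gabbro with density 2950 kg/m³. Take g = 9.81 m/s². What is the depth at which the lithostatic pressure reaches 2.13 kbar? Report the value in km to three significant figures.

h = P/(ρg) = 2.13 kbar / (2950 kg/m³ × 9.81 m/s²) = 2.130×10^8 Pa / 28940 Pa/m = 7360.2 m
= 7.3602 km

7.36 km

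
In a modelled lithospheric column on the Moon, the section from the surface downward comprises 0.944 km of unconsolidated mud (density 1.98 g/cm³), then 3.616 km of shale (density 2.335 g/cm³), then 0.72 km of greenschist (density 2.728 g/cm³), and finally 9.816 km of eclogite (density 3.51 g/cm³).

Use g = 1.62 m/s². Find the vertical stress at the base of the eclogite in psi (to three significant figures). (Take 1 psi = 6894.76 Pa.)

unconsolidated mud: 1980 kg/m³ × 1.62 m/s² × 944 m = 3.028×10^6 Pa = 439.2 psi
shale: 2335 kg/m³ × 1.62 m/s² × 3616 m = 1.368×10^7 Pa = 1984 psi
greenschist: 2728 kg/m³ × 1.62 m/s² × 720 m = 3.182×10^6 Pa = 461.5 psi
eclogite: 3510 kg/m³ × 1.62 m/s² × 9816 m = 5.582×10^7 Pa = 8095 psi
Total = 439.2 + 1984 + 461.5 + 8095 = 10980 psi

11000 psi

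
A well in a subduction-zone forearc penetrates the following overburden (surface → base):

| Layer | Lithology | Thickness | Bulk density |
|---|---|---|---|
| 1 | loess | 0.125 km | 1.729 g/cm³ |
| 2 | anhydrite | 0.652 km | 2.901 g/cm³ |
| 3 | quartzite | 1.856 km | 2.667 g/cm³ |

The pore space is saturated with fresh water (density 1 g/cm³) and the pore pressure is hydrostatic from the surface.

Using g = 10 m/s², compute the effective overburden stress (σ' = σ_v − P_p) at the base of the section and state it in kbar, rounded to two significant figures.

Overburden (lithostatic) stress σ_v:
loess: 1729 kg/m³ × 10 m/s² × 125 m = 2.161×10^6 Pa = 2.161 MPa
anhydrite: 2901 kg/m³ × 10 m/s² × 652 m = 1.891×10^7 Pa = 18.91 MPa
quartzite: 2667 kg/m³ × 10 m/s² × 1856 m = 4.950×10^7 Pa = 49.50 MPa
Total = 2.161 + 18.91 + 49.50 = 70.575 MPa
Pore pressure P_p = 1000 kg/m³ × 10 m/s² × 2633 m = 2.633×10^7 Pa = 26.33 MPa
Effective stress σ' = σ_v − P_p = 70.58 − 26.33 = 44.245 MPa = 0.44245 kbar

0.44 kbar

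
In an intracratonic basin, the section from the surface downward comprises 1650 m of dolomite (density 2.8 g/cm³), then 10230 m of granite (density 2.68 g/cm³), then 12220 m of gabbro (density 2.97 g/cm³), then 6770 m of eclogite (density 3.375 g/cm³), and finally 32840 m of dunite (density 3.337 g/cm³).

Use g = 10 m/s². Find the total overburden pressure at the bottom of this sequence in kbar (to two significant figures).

dolomite: 2800 kg/m³ × 10 m/s² × 1650 m = 4.620×10^7 Pa = 0.4620 kbar
granite: 2680 kg/m³ × 10 m/s² × 10230 m = 2.742×10^8 Pa = 2.742 kbar
gabbro: 2970 kg/m³ × 10 m/s² × 12220 m = 3.629×10^8 Pa = 3.629 kbar
eclogite: 3375 kg/m³ × 10 m/s² × 6770 m = 2.285×10^8 Pa = 2.285 kbar
dunite: 3337 kg/m³ × 10 m/s² × 32840 m = 1.096×10^9 Pa = 10.96 kbar
Total = 0.4620 + 2.742 + 3.629 + 2.285 + 10.96 = 20.077 kbar

20 kbar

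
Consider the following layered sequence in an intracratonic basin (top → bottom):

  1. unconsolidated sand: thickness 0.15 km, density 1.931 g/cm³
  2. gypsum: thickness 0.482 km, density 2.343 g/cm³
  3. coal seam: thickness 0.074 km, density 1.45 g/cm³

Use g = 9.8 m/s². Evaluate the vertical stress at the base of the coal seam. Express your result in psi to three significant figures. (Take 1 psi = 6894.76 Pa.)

2170 psi

unconsolidated sand: 1931 kg/m³ × 9.8 m/s² × 150 m = 2.839×10^6 Pa = 411.7 psi
gypsum: 2343 kg/m³ × 9.8 m/s² × 482 m = 1.107×10^7 Pa = 1605 psi
coal seam: 1450 kg/m³ × 9.8 m/s² × 74 m = 1.052×10^6 Pa = 152.5 psi
Total = 411.7 + 1605 + 152.5 = 2169.4 psi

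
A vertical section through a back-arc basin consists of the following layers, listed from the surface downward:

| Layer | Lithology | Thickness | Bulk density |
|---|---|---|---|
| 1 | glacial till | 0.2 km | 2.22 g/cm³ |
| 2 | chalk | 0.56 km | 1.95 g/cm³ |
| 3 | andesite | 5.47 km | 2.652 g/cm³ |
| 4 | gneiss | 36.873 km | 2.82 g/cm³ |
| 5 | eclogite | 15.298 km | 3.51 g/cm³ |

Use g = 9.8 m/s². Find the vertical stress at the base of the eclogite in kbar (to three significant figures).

17.0 kbar

glacial till: 2220 kg/m³ × 9.8 m/s² × 200 m = 4.351×10^6 Pa = 0.04351 kbar
chalk: 1950 kg/m³ × 9.8 m/s² × 560 m = 1.070×10^7 Pa = 0.1070 kbar
andesite: 2652 kg/m³ × 9.8 m/s² × 5470 m = 1.422×10^8 Pa = 1.422 kbar
gneiss: 2820 kg/m³ × 9.8 m/s² × 36873 m = 1.019×10^9 Pa = 10.19 kbar
eclogite: 3510 kg/m³ × 9.8 m/s² × 15298 m = 5.262×10^8 Pa = 5.262 kbar
Total = 0.04351 + 0.1070 + 1.422 + 10.19 + 5.262 = 17.025 kbar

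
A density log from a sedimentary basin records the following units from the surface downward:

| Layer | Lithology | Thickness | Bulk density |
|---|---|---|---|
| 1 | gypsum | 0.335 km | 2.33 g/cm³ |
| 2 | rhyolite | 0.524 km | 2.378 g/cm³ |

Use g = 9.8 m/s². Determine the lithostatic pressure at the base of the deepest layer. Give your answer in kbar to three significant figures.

0.199 kbar

gypsum: 2330 kg/m³ × 9.8 m/s² × 335 m = 7.649×10^6 Pa = 0.07649 kbar
rhyolite: 2378 kg/m³ × 9.8 m/s² × 524 m = 1.221×10^7 Pa = 0.1221 kbar
Total = 0.07649 + 0.1221 = 0.19861 kbar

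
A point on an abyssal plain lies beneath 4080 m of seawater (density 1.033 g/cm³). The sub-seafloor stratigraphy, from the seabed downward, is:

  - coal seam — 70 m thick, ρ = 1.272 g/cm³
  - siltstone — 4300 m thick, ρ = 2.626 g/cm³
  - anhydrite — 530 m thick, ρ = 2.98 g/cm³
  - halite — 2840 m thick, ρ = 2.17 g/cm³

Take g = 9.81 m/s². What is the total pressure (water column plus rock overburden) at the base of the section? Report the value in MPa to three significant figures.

229 MPa

seawater: 1033 kg/m³ × 9.81 m/s² × 4080 m = 4.135×10^7 Pa = 41.35 MPa
coal seam: 1272 kg/m³ × 9.81 m/s² × 70 m = 8.735×10^5 Pa = 0.8735 MPa
siltstone: 2626 kg/m³ × 9.81 m/s² × 4300 m = 1.108×10^8 Pa = 110.8 MPa
anhydrite: 2980 kg/m³ × 9.81 m/s² × 530 m = 1.549×10^7 Pa = 15.49 MPa
halite: 2170 kg/m³ × 9.81 m/s² × 2840 m = 6.046×10^7 Pa = 60.46 MPa
Total = 41.35 + 0.8735 + 110.8 + 15.49 + 60.46 = 228.94 MPa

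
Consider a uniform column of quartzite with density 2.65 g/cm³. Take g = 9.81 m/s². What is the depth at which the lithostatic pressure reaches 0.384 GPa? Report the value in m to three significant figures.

h = P/(ρg) = 0.384 GPa / (2650 kg/m³ × 9.81 m/s²) = 3.840×10^8 Pa / 25996 Pa/m = 14771 m

14800 m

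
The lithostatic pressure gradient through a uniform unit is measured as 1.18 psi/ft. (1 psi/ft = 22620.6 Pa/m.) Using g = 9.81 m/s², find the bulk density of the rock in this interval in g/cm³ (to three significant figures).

ρ = (dP/dz)/g = 1.18 psi/ft / 9.81 m/s² = 26692 Pa/m / 9.81 m/s² = 2720.9 kg/m³
= 2.721 g/cm³

2.72 g/cm³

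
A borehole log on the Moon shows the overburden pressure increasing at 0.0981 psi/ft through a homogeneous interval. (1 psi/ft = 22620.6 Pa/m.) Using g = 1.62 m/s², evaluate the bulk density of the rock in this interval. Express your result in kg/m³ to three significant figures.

1370 kg/m³

ρ = (dP/dz)/g = 0.0981 psi/ft / 1.62 m/s² = 2219.1 Pa/m / 1.62 m/s² = 1369.8 kg/m³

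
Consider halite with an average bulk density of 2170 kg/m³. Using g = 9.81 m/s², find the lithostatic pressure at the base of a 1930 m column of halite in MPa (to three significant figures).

41.1 MPa

halite: 2170 kg/m³ × 9.81 m/s² × 1930 m = 4.109×10^7 Pa = 41.09 MPa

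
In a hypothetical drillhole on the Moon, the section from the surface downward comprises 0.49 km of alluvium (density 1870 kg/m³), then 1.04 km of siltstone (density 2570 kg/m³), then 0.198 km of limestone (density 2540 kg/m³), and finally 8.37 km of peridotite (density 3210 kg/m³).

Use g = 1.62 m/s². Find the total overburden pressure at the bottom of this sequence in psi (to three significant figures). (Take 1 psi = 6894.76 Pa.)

7270 psi

alluvium: 1870 kg/m³ × 1.62 m/s² × 490 m = 1.484×10^6 Pa = 215.3 psi
siltstone: 2570 kg/m³ × 1.62 m/s² × 1040 m = 4.330×10^6 Pa = 628.0 psi
limestone: 2540 kg/m³ × 1.62 m/s² × 198 m = 8.147×10^5 Pa = 118.2 psi
peridotite: 3210 kg/m³ × 1.62 m/s² × 8370 m = 4.353×10^7 Pa = 6313 psi
Total = 215.3 + 628.0 + 118.2 + 6313 = 7274.3 psi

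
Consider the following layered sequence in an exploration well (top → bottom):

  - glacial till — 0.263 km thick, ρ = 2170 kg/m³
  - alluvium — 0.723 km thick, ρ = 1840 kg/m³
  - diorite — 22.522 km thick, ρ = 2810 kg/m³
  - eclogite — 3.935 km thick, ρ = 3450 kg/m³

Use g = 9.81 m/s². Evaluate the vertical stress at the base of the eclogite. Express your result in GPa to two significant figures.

0.77 GPa

glacial till: 2170 kg/m³ × 9.81 m/s² × 263 m = 5.599×10^6 Pa = 5.599×10^-3 GPa
alluvium: 1840 kg/m³ × 9.81 m/s² × 723 m = 1.305×10^7 Pa = 0.01305 GPa
diorite: 2810 kg/m³ × 9.81 m/s² × 22522 m = 6.208×10^8 Pa = 0.6208 GPa
eclogite: 3450 kg/m³ × 9.81 m/s² × 3935 m = 1.332×10^8 Pa = 0.1332 GPa
Total = 5.599×10^-3 + 0.01305 + 0.6208 + 0.1332 = 0.77267 GPa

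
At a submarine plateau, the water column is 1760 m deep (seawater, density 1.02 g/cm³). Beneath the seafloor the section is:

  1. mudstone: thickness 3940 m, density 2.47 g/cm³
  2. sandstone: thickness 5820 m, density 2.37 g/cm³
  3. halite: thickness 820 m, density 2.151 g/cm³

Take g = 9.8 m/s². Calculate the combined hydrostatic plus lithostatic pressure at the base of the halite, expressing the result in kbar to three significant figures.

seawater: 1020 kg/m³ × 9.8 m/s² × 1760 m = 1.759×10^7 Pa = 0.1759 kbar
mudstone: 2470 kg/m³ × 9.8 m/s² × 3940 m = 9.537×10^7 Pa = 0.9537 kbar
sandstone: 2370 kg/m³ × 9.8 m/s² × 5820 m = 1.352×10^8 Pa = 1.352 kbar
halite: 2151 kg/m³ × 9.8 m/s² × 820 m = 1.729×10^7 Pa = 0.1729 kbar
Total = 0.1759 + 0.9537 + 1.352 + 0.1729 = 2.6543 kbar

2.65 kbar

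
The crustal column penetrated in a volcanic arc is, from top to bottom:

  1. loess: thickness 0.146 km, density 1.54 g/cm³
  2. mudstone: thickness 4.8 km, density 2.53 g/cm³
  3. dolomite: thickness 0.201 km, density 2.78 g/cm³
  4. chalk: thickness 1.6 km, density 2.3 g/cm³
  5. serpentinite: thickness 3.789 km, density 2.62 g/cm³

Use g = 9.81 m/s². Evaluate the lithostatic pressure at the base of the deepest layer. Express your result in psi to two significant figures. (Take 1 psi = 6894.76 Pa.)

38000 psi

loess: 1540 kg/m³ × 9.81 m/s² × 146 m = 2.206×10^6 Pa = 319.9 psi
mudstone: 2530 kg/m³ × 9.81 m/s² × 4800 m = 1.191×10^8 Pa = 17279 psi
dolomite: 2780 kg/m³ × 9.81 m/s² × 201 m = 5.482×10^6 Pa = 795.0 psi
chalk: 2300 kg/m³ × 9.81 m/s² × 1600 m = 3.610×10^7 Pa = 5236 psi
serpentinite: 2620 kg/m³ × 9.81 m/s² × 3789 m = 9.739×10^7 Pa = 14125 psi
Total = 319.9 + 17279 + 795.0 + 5236 + 14125 = 37754 psi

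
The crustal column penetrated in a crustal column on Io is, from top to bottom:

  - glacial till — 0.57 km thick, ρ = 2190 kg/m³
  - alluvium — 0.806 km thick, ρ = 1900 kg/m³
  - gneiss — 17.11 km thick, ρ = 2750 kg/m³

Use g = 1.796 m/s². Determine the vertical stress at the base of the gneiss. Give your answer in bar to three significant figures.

glacial till: 2190 kg/m³ × 1.796 m/s² × 570 m = 2.242×10^6 Pa = 22.42 bar
alluvium: 1900 kg/m³ × 1.796 m/s² × 806 m = 2.750×10^6 Pa = 27.50 bar
gneiss: 2750 kg/m³ × 1.796 m/s² × 17110 m = 8.451×10^7 Pa = 845.1 bar
Total = 22.42 + 27.50 + 845.1 = 894.99 bar

895 bar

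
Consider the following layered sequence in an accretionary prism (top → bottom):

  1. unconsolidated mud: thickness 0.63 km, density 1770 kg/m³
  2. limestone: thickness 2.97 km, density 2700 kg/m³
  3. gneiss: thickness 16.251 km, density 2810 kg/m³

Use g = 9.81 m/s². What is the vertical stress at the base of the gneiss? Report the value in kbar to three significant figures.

5.38 kbar

unconsolidated mud: 1770 kg/m³ × 9.81 m/s² × 630 m = 1.094×10^7 Pa = 0.1094 kbar
limestone: 2700 kg/m³ × 9.81 m/s² × 2970 m = 7.867×10^7 Pa = 0.7867 kbar
gneiss: 2810 kg/m³ × 9.81 m/s² × 16251 m = 4.480×10^8 Pa = 4.480 kbar
Total = 0.1094 + 0.7867 + 4.480 = 5.3758 kbar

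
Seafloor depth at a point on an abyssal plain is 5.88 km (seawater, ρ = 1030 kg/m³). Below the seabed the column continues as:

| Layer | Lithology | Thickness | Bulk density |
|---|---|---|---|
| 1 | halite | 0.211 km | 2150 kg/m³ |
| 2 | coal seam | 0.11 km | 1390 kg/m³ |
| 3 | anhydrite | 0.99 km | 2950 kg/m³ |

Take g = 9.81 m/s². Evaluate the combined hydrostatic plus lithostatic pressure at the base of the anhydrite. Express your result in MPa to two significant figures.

seawater: 1030 kg/m³ × 9.81 m/s² × 5880 m = 5.941×10^7 Pa = 59.41 MPa
halite: 2150 kg/m³ × 9.81 m/s² × 211 m = 4.450×10^6 Pa = 4.450 MPa
coal seam: 1390 kg/m³ × 9.81 m/s² × 110 m = 1.500×10^6 Pa = 1.500 MPa
anhydrite: 2950 kg/m³ × 9.81 m/s² × 990 m = 2.865×10^7 Pa = 28.65 MPa
Total = 59.41 + 4.450 + 1.500 + 28.65 = 94.014 MPa

94 MPa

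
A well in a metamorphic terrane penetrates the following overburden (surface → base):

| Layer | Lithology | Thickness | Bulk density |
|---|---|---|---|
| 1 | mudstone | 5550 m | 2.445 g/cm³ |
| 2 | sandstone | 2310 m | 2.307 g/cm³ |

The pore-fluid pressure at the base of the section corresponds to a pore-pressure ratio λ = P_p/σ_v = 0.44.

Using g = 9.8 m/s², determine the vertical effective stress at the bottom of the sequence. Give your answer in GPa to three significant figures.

0.104 GPa

Overburden (lithostatic) stress σ_v:
mudstone: 2445 kg/m³ × 9.8 m/s² × 5550 m = 1.330×10^8 Pa = 133.0 MPa
sandstone: 2307 kg/m³ × 9.8 m/s² × 2310 m = 5.223×10^7 Pa = 52.23 MPa
Total = 133.0 + 52.23 = 185.21 MPa
Pore pressure P_p = λ·σ_v = 0.44 × 185.2 MPa = 81.49 MPa
Effective stress σ' = σ_v − P_p = 185.2 − 81.49 = 103.72 MPa = 0.10372 GPa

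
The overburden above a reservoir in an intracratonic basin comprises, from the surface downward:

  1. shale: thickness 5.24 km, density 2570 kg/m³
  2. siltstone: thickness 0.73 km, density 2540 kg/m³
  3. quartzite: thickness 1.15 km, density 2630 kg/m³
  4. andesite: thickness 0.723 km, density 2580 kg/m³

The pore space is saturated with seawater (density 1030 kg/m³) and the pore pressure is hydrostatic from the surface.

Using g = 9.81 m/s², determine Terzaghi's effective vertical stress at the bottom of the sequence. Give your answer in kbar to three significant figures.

Overburden (lithostatic) stress σ_v:
shale: 2570 kg/m³ × 9.81 m/s² × 5240 m = 1.321×10^8 Pa = 132.1 MPa
siltstone: 2540 kg/m³ × 9.81 m/s² × 730 m = 1.819×10^7 Pa = 18.19 MPa
quartzite: 2630 kg/m³ × 9.81 m/s² × 1150 m = 2.967×10^7 Pa = 29.67 MPa
andesite: 2580 kg/m³ × 9.81 m/s² × 723 m = 1.830×10^7 Pa = 18.30 MPa
Total = 132.1 + 18.19 + 29.67 + 18.30 = 198.27 MPa
Pore pressure P_p = 1030 kg/m³ × 9.81 m/s² × 7843 m = 7.925×10^7 Pa = 79.25 MPa
Effective stress σ' = σ_v − P_p = 198.3 − 79.25 = 119.02 MPa = 1.1902 kbar

1.19 kbar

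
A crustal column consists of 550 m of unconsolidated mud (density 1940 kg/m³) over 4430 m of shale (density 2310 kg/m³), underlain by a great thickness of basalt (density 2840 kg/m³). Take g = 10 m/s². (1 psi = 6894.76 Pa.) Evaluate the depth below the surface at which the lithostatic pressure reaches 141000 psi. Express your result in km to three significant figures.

Pressure at base of upper layers: 1940×10×550 + 2310×10×4430 = 1.130×10^8 Pa = 16390 psi
Remaining pressure to be supplied by basalt: 9.722×10^8 − 1.130×10^8 = 8.592×10^8 Pa
Additional depth in basalt = 8.592×10^8 Pa / (2840 kg/m³ × 10 m/s²) = 30252 m
Total depth = 4980 m + 30252 m = 35232 m
= 35.232 km

35.2 km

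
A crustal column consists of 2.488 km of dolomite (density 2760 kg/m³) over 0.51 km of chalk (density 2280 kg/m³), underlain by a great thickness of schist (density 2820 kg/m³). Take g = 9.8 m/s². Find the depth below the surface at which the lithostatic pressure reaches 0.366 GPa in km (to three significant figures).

13.4 km

Pressure at base of upper layers: 2760×9.8×2488 + 2280×9.8×510 = 7.869×10^7 Pa = 0.07869 GPa
Remaining pressure to be supplied by schist: 3.660×10^8 − 7.869×10^7 = 2.873×10^8 Pa
Additional depth in schist = 2.873×10^8 Pa / (2820 kg/m³ × 9.8 m/s²) = 10396 m
Total depth = 2998 m + 10396 m = 13394 m
= 13.394 km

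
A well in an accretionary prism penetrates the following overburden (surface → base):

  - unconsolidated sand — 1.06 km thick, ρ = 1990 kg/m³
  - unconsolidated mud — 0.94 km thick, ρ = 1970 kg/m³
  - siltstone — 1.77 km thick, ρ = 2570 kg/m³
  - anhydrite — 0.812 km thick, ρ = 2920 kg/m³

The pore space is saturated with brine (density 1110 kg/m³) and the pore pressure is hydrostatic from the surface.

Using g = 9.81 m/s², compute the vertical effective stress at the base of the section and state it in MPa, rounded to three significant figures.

56.9 MPa

Overburden (lithostatic) stress σ_v:
unconsolidated sand: 1990 kg/m³ × 9.81 m/s² × 1060 m = 2.069×10^7 Pa = 20.69 MPa
unconsolidated mud: 1970 kg/m³ × 9.81 m/s² × 940 m = 1.817×10^7 Pa = 18.17 MPa
siltstone: 2570 kg/m³ × 9.81 m/s² × 1770 m = 4.462×10^7 Pa = 44.62 MPa
anhydrite: 2920 kg/m³ × 9.81 m/s² × 812 m = 2.326×10^7 Pa = 23.26 MPa
Total = 20.69 + 18.17 + 44.62 + 23.26 = 106.74 MPa
Pore pressure P_p = 1110 kg/m³ × 9.81 m/s² × 4582 m = 4.989×10^7 Pa = 49.89 MPa
Effective stress σ' = σ_v − P_p = 106.7 − 49.89 = 56.850 MPa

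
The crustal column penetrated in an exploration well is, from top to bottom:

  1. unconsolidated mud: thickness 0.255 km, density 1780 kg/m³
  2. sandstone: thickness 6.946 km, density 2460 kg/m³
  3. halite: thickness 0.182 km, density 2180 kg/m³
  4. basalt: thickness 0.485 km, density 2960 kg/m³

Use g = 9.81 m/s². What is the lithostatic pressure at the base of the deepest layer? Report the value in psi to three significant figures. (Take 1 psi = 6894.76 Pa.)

unconsolidated mud: 1780 kg/m³ × 9.81 m/s² × 255 m = 4.453×10^6 Pa = 645.8 psi
sandstone: 2460 kg/m³ × 9.81 m/s² × 6946 m = 1.676×10^8 Pa = 24312 psi
halite: 2180 kg/m³ × 9.81 m/s² × 182 m = 3.892×10^6 Pa = 564.5 psi
basalt: 2960 kg/m³ × 9.81 m/s² × 485 m = 1.408×10^7 Pa = 2043 psi
Total = 645.8 + 24312 + 564.5 + 2043 = 27565 psi

27600 psi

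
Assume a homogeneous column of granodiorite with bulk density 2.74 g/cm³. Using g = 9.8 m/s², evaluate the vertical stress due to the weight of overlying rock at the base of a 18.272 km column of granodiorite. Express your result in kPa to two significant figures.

granodiorite: 2740 kg/m³ × 9.8 m/s² × 18272 m = 4.906×10^8 Pa = 4.906×10^5 kPa

490000 kPa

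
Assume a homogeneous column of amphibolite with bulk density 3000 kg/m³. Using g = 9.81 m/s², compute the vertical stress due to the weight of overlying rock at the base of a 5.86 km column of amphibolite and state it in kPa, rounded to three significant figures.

172000 kPa

amphibolite: 3000 kg/m³ × 9.81 m/s² × 5860 m = 1.725×10^8 Pa = 1.725×10^5 kPa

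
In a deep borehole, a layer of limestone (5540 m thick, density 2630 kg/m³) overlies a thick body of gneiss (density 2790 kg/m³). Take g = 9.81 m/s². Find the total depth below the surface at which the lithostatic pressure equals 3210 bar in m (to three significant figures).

Pressure at base of upper layers: 2630×9.81×5540 = 1.429×10^8 Pa = 1429 bar
Remaining pressure to be supplied by gneiss: 3.210×10^8 − 1.429×10^8 = 1.781×10^8 Pa
Additional depth in gneiss = 1.781×10^8 Pa / (2790 kg/m³ × 9.81 m/s²) = 6505.9 m
Total depth = 5540 m + 6505.9 m = 12046 m

12000 m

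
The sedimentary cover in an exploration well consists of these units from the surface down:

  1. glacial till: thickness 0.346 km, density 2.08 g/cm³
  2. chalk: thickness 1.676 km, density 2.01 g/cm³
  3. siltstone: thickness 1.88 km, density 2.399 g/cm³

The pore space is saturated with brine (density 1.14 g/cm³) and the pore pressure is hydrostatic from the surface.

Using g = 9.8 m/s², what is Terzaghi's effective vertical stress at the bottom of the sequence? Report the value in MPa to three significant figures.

40.7 MPa

Overburden (lithostatic) stress σ_v:
glacial till: 2080 kg/m³ × 9.8 m/s² × 346 m = 7.053×10^6 Pa = 7.053 MPa
chalk: 2010 kg/m³ × 9.8 m/s² × 1676 m = 3.301×10^7 Pa = 33.01 MPa
siltstone: 2399 kg/m³ × 9.8 m/s² × 1880 m = 4.420×10^7 Pa = 44.20 MPa
Total = 7.053 + 33.01 + 44.20 = 84.266 MPa
Pore pressure P_p = 1140 kg/m³ × 9.8 m/s² × 3902 m = 4.359×10^7 Pa = 43.59 MPa
Effective stress σ' = σ_v − P_p = 84.27 − 43.59 = 40.673 MPa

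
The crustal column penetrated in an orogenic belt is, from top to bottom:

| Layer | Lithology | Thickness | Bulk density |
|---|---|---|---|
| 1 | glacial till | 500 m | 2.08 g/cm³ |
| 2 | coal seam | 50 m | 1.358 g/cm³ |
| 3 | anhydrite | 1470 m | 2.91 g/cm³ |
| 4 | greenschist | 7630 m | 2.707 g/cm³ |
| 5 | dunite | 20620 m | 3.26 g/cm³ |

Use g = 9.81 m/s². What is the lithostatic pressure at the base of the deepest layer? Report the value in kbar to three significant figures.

glacial till: 2080 kg/m³ × 9.81 m/s² × 500 m = 1.020×10^7 Pa = 0.1020 kbar
coal seam: 1358 kg/m³ × 9.81 m/s² × 50 m = 6.661×10^5 Pa = 6.661×10^-3 kbar
anhydrite: 2910 kg/m³ × 9.81 m/s² × 1470 m = 4.196×10^7 Pa = 0.4196 kbar
greenschist: 2707 kg/m³ × 9.81 m/s² × 7630 m = 2.026×10^8 Pa = 2.026 kbar
dunite: 3260 kg/m³ × 9.81 m/s² × 20620 m = 6.594×10^8 Pa = 6.594 kbar
Total = 0.1020 + 6.661×10^-3 + 0.4196 + 2.026 + 6.594 = 9.1489 kbar

9.15 kbar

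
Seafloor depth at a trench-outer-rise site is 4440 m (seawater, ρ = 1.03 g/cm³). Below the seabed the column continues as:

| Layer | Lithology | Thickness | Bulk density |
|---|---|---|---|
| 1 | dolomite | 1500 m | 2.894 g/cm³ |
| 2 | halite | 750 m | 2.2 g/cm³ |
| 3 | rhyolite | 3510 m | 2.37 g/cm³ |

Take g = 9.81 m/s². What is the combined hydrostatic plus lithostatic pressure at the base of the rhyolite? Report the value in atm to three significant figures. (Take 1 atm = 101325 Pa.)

seawater: 1030 kg/m³ × 9.81 m/s² × 4440 m = 4.486×10^7 Pa = 442.8 atm
dolomite: 2894 kg/m³ × 9.81 m/s² × 1500 m = 4.259×10^7 Pa = 420.3 atm
halite: 2200 kg/m³ × 9.81 m/s² × 750 m = 1.619×10^7 Pa = 159.7 atm
rhyolite: 2370 kg/m³ × 9.81 m/s² × 3510 m = 8.161×10^7 Pa = 805.4 atm
Total = 442.8 + 420.3 + 159.7 + 805.4 = 1828.2 atm

1830 atm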